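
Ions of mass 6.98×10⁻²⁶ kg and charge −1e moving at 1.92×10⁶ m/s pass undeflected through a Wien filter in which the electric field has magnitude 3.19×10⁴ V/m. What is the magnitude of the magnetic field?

B = 0.0166 T

Balance of forces in the selector: qE = qvB ⇒ B = E/v.
B = 3.19×10⁴/1.92×10⁶ = 0.0166 T.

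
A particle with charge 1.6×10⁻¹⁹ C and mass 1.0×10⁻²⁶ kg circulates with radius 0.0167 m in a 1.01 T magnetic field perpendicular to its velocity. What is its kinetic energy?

v = |q|Br/m, then KE = ½mv² = (qBr)²/(2m).
v = (1.6×10⁻¹⁹)(1.01)(0.0167)/1.0×10⁻²⁶ ≈ 2.699×10⁵ m/s.
KE = ½(1.0×10⁻²⁶)(2.699×10⁵)² ≈ 3.64×10⁻¹⁶ J.

KE ≈ 3.64×10⁻¹⁶ J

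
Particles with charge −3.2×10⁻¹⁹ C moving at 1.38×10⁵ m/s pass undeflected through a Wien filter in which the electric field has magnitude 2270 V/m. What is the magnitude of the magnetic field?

Balance of forces in the selector: qE = qvB ⇒ B = E/v.
B = 2270/1.38×10⁵ = 0.0164 T.

B = 0.0164 T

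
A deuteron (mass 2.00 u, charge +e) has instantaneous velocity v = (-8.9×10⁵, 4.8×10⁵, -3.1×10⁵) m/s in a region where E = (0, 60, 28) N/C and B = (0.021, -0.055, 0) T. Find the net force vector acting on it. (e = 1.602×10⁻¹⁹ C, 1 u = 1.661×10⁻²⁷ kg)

F ≈ (-2.73×10⁻¹⁵, -1.03×10⁻¹⁵, 6.23×10⁻¹⁵) N

v×B = (-1.70×10⁴, -6510, 3.89×10⁴) N/C.
E + v×B = (-1.70×10⁴, -6450, 3.89×10⁴) N/C.
F = q(E + v×B) = (1.602×10⁻¹⁹ C)·(-1.70×10⁴, -6450, 3.89×10⁴) = (-2.73×10⁻¹⁵, -1.03×10⁻¹⁵, 6.23×10⁻¹⁵) N.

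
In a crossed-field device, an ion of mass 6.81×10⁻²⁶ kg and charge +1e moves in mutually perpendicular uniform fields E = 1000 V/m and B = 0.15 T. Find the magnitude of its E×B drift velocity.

In crossed fields the guiding centre drifts at v_d = |E×B|/B² = E/B, independent of charge and mass.
v_d = 1000/0.15 = 6700 m/s.

v_d ≈ 6700 m/s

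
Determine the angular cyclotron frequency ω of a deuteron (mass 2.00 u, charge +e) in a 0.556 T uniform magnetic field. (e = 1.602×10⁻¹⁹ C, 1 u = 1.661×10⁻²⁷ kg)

ω ≈ 2.68×10⁷ rad/s

ω = |q|B/m.
ω = (1.602×10⁻¹⁹)(0.556)/3.322×10⁻²⁷ ≈ 2.68×10⁷ rad/s.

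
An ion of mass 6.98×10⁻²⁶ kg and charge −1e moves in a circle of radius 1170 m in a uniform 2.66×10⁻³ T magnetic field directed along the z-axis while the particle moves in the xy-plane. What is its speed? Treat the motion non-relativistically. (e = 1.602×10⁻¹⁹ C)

v ≈ 7.14×10⁶ m/s

From |q|vB = mv²/r, v = |q|Br/m.
v = (1.602×10⁻¹⁹)(2.66×10⁻³)(1170)/6.98×10⁻²⁶ ≈ 7.14×10⁶ m/s.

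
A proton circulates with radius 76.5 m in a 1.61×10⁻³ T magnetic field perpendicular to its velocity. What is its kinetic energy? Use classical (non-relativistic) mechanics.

v = |q|Br/m, then KE = ½mv² = (qBr)²/(2m).
v = (1.602×10⁻¹⁹)(1.61×10⁻³)(76.5)/1.673×10⁻²⁷ ≈ 1.179×10⁷ m/s.
KE = ½(1.673×10⁻²⁷)(1.179×10⁷)² ≈ 1.16×10⁻¹³ J = 7.26×10⁵ eV.

KE ≈ 7.26×10⁵ eV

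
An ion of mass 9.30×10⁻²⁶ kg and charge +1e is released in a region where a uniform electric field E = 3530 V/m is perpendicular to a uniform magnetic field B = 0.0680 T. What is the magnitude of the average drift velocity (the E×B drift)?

The steady drift has the magnetic force balancing the electric force, so v_d = E/B.
v_d = 3530/0.0680 = 5.19×10⁴ m/s.

v_d ≈ 5.19×10⁴ m/s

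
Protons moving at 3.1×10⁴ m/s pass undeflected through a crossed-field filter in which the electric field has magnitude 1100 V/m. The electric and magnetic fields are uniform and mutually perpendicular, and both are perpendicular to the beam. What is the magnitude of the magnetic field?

B = 0.035 T

Balance of forces in the selector: qE = qvB ⇒ B = E/v.
B = 1100/3.1×10⁴ = 0.035 T.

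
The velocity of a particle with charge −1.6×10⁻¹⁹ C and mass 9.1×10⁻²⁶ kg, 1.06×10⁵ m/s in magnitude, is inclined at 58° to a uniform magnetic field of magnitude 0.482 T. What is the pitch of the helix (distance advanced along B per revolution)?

p ≈ 0.416 m

v∥ = v cosθ = 1.06×10⁵·cos58° ≈ 5.617×10⁴ m/s.
T = 2πm/(|q|B) = 2π(9.1×10⁻²⁶)/((1.6×10⁻¹⁹)(0.482)) ≈ 7.414×10⁻⁶ s.
pitch = v∥ T = (5.617×10⁴)(7.414×10⁻⁶) ≈ 0.416 m.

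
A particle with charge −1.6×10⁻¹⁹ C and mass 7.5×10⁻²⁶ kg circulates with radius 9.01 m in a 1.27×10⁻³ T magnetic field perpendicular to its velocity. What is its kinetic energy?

v = |q|Br/m, then KE = ½mv² = (qBr)²/(2m).
v = (1.6×10⁻¹⁹)(1.27×10⁻³)(9.01)/7.5×10⁻²⁶ ≈ 2.441×10⁴ m/s.
KE = ½(7.5×10⁻²⁶)(2.441×10⁴)² ≈ 2.23×10⁻¹⁷ J = 139 eV.

KE ≈ 139 eV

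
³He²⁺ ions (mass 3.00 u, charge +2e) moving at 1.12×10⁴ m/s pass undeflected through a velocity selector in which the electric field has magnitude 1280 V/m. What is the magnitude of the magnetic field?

Balance of forces in the selector: qE = qvB ⇒ B = E/v.
B = 1280/1.12×10⁴ = 0.114 T.

B = 0.114 T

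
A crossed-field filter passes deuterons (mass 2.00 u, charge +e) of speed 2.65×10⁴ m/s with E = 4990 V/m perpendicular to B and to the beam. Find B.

B = 0.188 T

Balance of forces in the selector: qE = qvB ⇒ B = E/v.
B = 4990/2.65×10⁴ = 0.188 T.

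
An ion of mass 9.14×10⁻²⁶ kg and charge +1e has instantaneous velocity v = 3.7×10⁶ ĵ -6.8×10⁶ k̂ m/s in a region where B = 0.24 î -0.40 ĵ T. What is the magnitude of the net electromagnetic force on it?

|F| ≈ 5.28×10⁻¹³ N

v×B = (-2.72×10⁶, -1.63×10⁶, -8.88×10⁵) N/C.
F = q v×B = (1.602×10⁻¹⁹ C)·(-2.72×10⁶, -1.63×10⁶, -8.88×10⁵) = (-4.36×10⁻¹³, -2.61×10⁻¹³, -1.42×10⁻¹³) N.
|F| = 5.28×10⁻¹³ N.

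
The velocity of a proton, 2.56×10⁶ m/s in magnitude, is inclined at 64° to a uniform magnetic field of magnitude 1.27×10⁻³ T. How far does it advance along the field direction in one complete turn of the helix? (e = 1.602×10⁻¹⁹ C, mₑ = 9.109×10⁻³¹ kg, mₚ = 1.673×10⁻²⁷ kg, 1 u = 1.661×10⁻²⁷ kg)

v∥ = v cosθ = 2.56×10⁶·cos64° ≈ 1.122×10⁶ m/s.
T = 2πm/(|q|B) = 2π(1.673×10⁻²⁷)/((1.602×10⁻¹⁹)(1.27×10⁻³)) ≈ 5.167×10⁻⁵ s.
pitch = v∥ T = (1.122×10⁶)(5.167×10⁻⁵) ≈ 58.0 m.

p ≈ 58.0 m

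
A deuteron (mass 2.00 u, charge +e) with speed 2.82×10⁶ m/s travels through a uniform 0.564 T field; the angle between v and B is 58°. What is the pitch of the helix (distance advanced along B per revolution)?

v∥ = v cosθ = 2.82×10⁶·cos58° ≈ 1.494×10⁶ m/s.
T = 2πm/(|q|B) = 2π(3.322×10⁻²⁷)/((1.602×10⁻¹⁹)(0.564)) ≈ 2.310×10⁻⁷ s.
pitch = v∥ T = (1.494×10⁶)(2.310×10⁻⁷) ≈ 0.345 m.

p ≈ 0.345 m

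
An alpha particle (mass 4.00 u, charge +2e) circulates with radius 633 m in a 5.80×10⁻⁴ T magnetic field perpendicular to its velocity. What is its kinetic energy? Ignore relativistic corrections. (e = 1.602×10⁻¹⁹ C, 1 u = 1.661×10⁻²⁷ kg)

KE ≈ 6.50×10⁶ eV

v = |q|Br/m, then KE = ½mv² = (qBr)²/(2m).
v = (3.204×10⁻¹⁹)(5.80×10⁻⁴)(633)/6.644×10⁻²⁷ ≈ 1.770×10⁷ m/s.
KE = ½(6.644×10⁻²⁷)(1.770×10⁷)² ≈ 1.04×10⁻¹² J = 6.50×10⁶ eV.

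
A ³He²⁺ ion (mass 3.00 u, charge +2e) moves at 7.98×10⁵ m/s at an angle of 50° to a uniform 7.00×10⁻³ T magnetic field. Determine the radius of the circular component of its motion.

r ≈ 1.36 m

v⊥ = v sinθ = 7.98×10⁵·sin50° ≈ 6.113×10⁵ m/s.
r = m v⊥/(|q|B) = (4.983×10⁻²⁷)(6.113×10⁵)/((3.204×10⁻¹⁹)(7.00×10⁻³)) ≈ 1.36 m.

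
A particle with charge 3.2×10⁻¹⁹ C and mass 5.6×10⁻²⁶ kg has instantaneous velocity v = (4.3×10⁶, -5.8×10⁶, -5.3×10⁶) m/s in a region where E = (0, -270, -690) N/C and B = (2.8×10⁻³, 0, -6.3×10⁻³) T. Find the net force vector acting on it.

v×B = (3.65×10⁴, 1.22×10⁴, 1.62×10⁴) N/C.
E + v×B = (3.65×10⁴, 1.20×10⁴, 1.56×10⁴) N/C.
F = q(E + v×B) = (3.2×10⁻¹⁹ C)·(3.65×10⁴, 1.20×10⁴, 1.56×10⁴) = (1.17×10⁻¹⁴, 3.83×10⁻¹⁵, 4.98×10⁻¹⁵) N.

F ≈ (1.17×10⁻¹⁴, 3.83×10⁻¹⁵, 4.98×10⁻¹⁵) N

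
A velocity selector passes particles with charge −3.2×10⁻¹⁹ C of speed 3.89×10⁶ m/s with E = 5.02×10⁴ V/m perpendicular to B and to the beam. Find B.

Balance of forces in the selector: qE = qvB ⇒ B = E/v.
B = 5.02×10⁴/3.89×10⁶ = 0.0129 T.

B = 0.0129 T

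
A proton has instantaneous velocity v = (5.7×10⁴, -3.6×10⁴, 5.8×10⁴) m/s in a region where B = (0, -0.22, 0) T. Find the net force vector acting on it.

v×B = (1.28×10⁴, 0, -1.25×10⁴) N/C.
F = q v×B = (1.602×10⁻¹⁹ C)·(1.28×10⁴, 0, -1.25×10⁴) = (2.04×10⁻¹⁵, 0, -2.01×10⁻¹⁵) N.

F ≈ (2.04×10⁻¹⁵, 0, -2.01×10⁻¹⁵) N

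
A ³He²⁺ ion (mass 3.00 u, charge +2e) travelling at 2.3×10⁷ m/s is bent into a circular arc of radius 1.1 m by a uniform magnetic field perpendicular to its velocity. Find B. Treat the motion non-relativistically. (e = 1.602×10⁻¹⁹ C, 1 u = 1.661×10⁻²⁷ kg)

B ≈ 0.33 T

From |q|vB = mv²/r, B = mv/(|q|r).
B = (4.983×10⁻²⁷)(2.3×10⁷)/((3.204×10⁻¹⁹)(1.1)) ≈ 0.33 T.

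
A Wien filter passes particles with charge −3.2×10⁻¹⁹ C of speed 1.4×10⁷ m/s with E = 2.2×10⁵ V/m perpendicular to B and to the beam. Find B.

Balance of forces in the selector: qE = qvB ⇒ B = E/v.
B = 2.2×10⁵/1.4×10⁷ = 0.016 T.

B = 0.016 T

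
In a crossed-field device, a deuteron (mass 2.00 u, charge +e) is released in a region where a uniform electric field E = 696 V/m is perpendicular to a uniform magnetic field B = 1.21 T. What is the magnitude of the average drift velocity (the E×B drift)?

In crossed fields the guiding centre drifts at v_d = |E×B|/B² = E/B, independent of charge and mass.
v_d = 696/1.21 = 575 m/s.

v_d ≈ 575 m/s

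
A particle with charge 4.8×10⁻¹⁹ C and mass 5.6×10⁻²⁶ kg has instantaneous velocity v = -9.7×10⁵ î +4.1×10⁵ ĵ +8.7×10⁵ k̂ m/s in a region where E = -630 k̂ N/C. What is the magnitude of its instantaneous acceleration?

Only an electric field acts, so F = qE = (4.8×10⁻¹⁹ C)·(0, 0, -630) = (0, 0, -3.02×10⁻¹⁶) N.
|a| = |F|/m = 3.024×10⁻¹⁶/5.6×10⁻²⁶ ≈ 5.40×10⁹ m/s².

|a| ≈ 5.40×10⁹ m/s²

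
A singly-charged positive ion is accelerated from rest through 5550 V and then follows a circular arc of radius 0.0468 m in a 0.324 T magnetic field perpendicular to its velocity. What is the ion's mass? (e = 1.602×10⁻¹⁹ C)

m ≈ 3.32×10⁻²⁷ kg

Combine |q|V = ½mv² and r = mv/(|q|B): eliminate v to get m = qB²r²/(2V).
m = (1.602×10⁻¹⁹)(0.324)²(0.0468)²/(2·5550) ≈ 3.32×10⁻²⁷ kg.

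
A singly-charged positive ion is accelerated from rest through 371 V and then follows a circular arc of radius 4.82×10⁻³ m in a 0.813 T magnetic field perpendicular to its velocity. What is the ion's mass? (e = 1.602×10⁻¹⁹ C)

m ≈ 3.32×10⁻²⁷ kg

Combine |q|V = ½mv² and r = mv/(|q|B): eliminate v to get m = qB²r²/(2V).
m = (1.602×10⁻¹⁹)(0.813)²(4.82×10⁻³)²/(2·371) ≈ 3.32×10⁻²⁷ kg.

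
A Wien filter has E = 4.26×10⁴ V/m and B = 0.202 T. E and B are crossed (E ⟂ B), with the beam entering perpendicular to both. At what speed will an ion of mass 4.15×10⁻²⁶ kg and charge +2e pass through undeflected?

v = 2.11×10⁵ m/s

For undeflected motion the electric and magnetic forces balance: qE = qvB.
v = E/B = 4.26×10⁴/0.202 = 2.11×10⁵ m/s.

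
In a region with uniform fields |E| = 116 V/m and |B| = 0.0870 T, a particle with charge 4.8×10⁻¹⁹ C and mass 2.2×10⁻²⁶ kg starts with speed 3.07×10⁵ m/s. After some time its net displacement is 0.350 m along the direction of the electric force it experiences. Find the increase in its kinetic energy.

ΔKE ≈ 1.95×10⁻¹⁷ J

The magnetic force is always ⟂ v and does no work; only the electric force changes KE.
ΔKE = F_E · d = |q|E d = (4.8×10⁻¹⁹)(116)(0.350) ≈ 1.95×10⁻¹⁷ J.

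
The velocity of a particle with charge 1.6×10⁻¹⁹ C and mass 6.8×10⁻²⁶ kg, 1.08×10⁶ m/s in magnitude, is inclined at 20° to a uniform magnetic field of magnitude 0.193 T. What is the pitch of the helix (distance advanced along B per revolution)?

p ≈ 14.0 m

v∥ = v cosθ = 1.08×10⁶·cos20° ≈ 1.015×10⁶ m/s.
T = 2πm/(|q|B) = 2π(6.8×10⁻²⁶)/((1.6×10⁻¹⁹)(0.193)) ≈ 1.384×10⁻⁵ s.
pitch = v∥ T = (1.015×10⁶)(1.384×10⁻⁵) ≈ 14.0 m.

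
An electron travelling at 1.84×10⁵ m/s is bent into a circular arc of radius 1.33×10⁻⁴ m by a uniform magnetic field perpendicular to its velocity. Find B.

B ≈ 7.87×10⁻³ T

From |q|vB = mv²/r, B = mv/(|q|r).
B = (9.109×10⁻³¹)(1.84×10⁵)/((1.602×10⁻¹⁹)(1.33×10⁻⁴)) ≈ 7.87×10⁻³ T.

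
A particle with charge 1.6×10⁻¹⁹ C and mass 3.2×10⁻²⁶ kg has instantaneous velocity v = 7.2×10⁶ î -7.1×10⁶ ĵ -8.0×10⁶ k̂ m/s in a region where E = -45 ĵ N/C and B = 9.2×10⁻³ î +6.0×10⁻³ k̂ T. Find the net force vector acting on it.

v×B = (-4.26×10⁴, -1.17×10⁵, 6.53×10⁴) N/C.
E + v×B = (-4.26×10⁴, -1.17×10⁵, 6.53×10⁴) N/C.
F = q(E + v×B) = (1.6×10⁻¹⁹ C)·(-4.26×10⁴, -1.17×10⁵, 6.53×10⁴) = (-6.82×10⁻¹⁵, -1.87×10⁻¹⁴, 1.05×10⁻¹⁴) N.

F ≈ (-6.82×10⁻¹⁵, -1.87×10⁻¹⁴, 1.05×10⁻¹⁴) N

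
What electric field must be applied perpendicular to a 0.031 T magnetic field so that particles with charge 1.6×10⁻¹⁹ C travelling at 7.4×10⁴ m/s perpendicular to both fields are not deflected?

E = 2300 V/m

For straight-line motion qE = qvB, so E = vB.
E = 7.4×10⁴ × 0.031 = 2300 V/m.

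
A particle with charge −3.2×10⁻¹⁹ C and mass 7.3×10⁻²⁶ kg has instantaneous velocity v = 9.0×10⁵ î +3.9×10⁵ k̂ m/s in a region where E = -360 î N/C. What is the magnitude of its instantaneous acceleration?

|a| ≈ 1.58×10⁹ m/s²

Only an electric field acts, so F = qE = (−3.2×10⁻¹⁹ C)·(-360, 0, 0) = (1.15×10⁻¹⁶, 0, 0) N.
|a| = |F|/m = 1.152×10⁻¹⁶/7.3×10⁻²⁶ ≈ 1.58×10⁹ m/s².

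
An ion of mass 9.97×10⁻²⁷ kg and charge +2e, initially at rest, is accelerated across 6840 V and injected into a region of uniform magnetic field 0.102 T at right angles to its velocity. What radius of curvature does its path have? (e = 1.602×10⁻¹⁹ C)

r ≈ 0.202 m

Acceleration: |q|V = ½mv² ⇒ v = √(2|q|V/m) = √(2·3.204×10⁻¹⁹·6840/9.97×10⁻²⁷) ≈ 6.630×10⁵ m/s.
In the field: r = mv/(|q|B) = (9.97×10⁻²⁷)(6.630×10⁵)/((3.204×10⁻¹⁹)(0.102)) ≈ 0.202 m.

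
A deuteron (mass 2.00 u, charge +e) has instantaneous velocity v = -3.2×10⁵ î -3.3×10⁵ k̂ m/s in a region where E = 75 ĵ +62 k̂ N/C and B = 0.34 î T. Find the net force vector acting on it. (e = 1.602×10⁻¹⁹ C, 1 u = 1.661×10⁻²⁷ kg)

v×B = (0, -1.12×10⁵, 0) N/C.
E + v×B = (0, -1.12×10⁵, 62.0) N/C.
F = q(E + v×B) = (1.602×10⁻¹⁹ C)·(0, -1.12×10⁵, 62.0) = (0, -1.80×10⁻¹⁴, 9.93×10⁻¹⁸) N.

F ≈ (0, -1.80×10⁻¹⁴, 9.93×10⁻¹⁸) N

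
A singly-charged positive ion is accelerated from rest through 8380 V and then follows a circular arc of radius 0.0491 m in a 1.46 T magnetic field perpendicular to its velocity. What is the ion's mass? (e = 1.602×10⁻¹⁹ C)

Combine |q|V = ½mv² and r = mv/(|q|B): eliminate v to get m = qB²r²/(2V).
m = (1.602×10⁻¹⁹)(1.46)²(0.0491)²/(2·8380) ≈ 4.91×10⁻²⁶ kg.

m ≈ 4.91×10⁻²⁶ kg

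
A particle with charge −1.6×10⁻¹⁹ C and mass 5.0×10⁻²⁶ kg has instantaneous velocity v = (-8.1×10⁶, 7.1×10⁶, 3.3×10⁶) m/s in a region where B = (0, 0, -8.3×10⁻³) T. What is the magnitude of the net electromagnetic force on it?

v×B = (-5.89×10⁴, -6.72×10⁴, 0) N/C.
F = q v×B = (−1.6×10⁻¹⁹ C)·(-5.89×10⁴, -6.72×10⁴, 0) = (9.43×10⁻¹⁵, 1.08×10⁻¹⁴, 0) N.
|F| = 1.43×10⁻¹⁴ N.

|F| ≈ 1.43×10⁻¹⁴ N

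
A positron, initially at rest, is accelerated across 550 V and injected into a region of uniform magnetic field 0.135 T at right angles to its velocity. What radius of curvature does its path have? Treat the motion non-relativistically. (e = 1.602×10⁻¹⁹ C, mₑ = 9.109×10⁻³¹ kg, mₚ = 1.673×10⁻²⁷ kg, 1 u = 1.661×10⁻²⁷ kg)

Acceleration: |q|V = ½mv² ⇒ v = √(2|q|V/m) = √(2·1.602×10⁻¹⁹·550/9.109×10⁻³¹) ≈ 1.391×10⁷ m/s.
In the field: r = mv/(|q|B) = (9.109×10⁻³¹)(1.391×10⁷)/((1.602×10⁻¹⁹)(0.135)) ≈ 5.86×10⁻⁴ m.

r ≈ 5.86×10⁻⁴ m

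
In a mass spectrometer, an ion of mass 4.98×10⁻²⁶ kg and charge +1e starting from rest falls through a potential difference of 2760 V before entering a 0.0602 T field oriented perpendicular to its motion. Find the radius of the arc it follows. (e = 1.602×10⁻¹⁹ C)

r ≈ 0.688 m

Acceleration: |q|V = ½mv² ⇒ v = √(2|q|V/m) = √(2·1.602×10⁻¹⁹·2760/4.98×10⁻²⁶) ≈ 1.333×10⁵ m/s.
In the field: r = mv/(|q|B) = (4.98×10⁻²⁶)(1.333×10⁵)/((1.602×10⁻¹⁹)(0.0602)) ≈ 0.688 m.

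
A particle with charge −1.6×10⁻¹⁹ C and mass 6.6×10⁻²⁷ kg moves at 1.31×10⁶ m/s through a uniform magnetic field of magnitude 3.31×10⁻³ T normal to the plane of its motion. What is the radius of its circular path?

The magnetic force provides the centripetal force: |q|vB = mv²/r.
r = mv/(|q|B) = (6.6×10⁻²⁷)(1.31×10⁶)/((1.6×10⁻¹⁹)(3.31×10⁻³)) ≈ 16.3 m.

r ≈ 16.3 m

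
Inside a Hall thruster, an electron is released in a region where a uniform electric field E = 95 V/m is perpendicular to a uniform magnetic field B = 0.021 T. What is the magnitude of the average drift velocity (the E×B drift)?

In crossed fields the guiding centre drifts at v_d = |E×B|/B² = E/B, independent of charge and mass.
v_d = 95/0.021 = 4500 m/s.

v_d ≈ 4500 m/s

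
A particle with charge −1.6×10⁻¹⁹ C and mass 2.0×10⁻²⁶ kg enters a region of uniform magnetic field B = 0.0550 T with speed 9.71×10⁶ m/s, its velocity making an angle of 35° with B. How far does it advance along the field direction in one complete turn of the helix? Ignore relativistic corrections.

p ≈ 114 m

v∥ = v cosθ = 9.71×10⁶·cos35° ≈ 7.954×10⁶ m/s.
T = 2πm/(|q|B) = 2π(2.0×10⁻²⁶)/((1.6×10⁻¹⁹)(0.0550)) ≈ 1.428×10⁻⁵ s.
pitch = v∥ T = (7.954×10⁶)(1.428×10⁻⁵) ≈ 114 m.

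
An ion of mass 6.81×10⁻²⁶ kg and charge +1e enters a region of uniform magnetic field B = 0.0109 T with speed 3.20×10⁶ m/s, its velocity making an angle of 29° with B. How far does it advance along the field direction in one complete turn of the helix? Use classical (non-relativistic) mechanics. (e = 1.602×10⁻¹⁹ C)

p ≈ 686 m

v∥ = v cosθ = 3.20×10⁶·cos29° ≈ 2.799×10⁶ m/s.
T = 2πm/(|q|B) = 2π(6.81×10⁻²⁶)/((1.602×10⁻¹⁹)(0.0109)) ≈ 2.450×10⁻⁴ s.
pitch = v∥ T = (2.799×10⁶)(2.450×10⁻⁴) ≈ 686 m.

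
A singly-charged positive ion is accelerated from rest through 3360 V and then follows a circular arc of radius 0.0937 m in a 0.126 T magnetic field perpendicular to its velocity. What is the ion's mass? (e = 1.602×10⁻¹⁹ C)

m ≈ 3.32×10⁻²⁷ kg

Combine |q|V = ½mv² and r = mv/(|q|B): eliminate v to get m = qB²r²/(2V).
m = (1.602×10⁻¹⁹)(0.126)²(0.0937)²/(2·3360) ≈ 3.32×10⁻²⁷ kg.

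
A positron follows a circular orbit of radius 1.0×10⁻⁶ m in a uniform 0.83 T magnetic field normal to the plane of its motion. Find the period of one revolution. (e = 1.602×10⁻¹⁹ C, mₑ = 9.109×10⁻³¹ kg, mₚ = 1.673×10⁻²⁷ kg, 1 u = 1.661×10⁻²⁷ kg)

The cyclotron period depends only on m, q, B: T = 2πm/(|q|B).
T = 2π(9.109×10⁻³¹)/((1.602×10⁻¹⁹)(0.83)) ≈ 4.3×10⁻¹¹ s.

T ≈ 4.3×10⁻¹¹ s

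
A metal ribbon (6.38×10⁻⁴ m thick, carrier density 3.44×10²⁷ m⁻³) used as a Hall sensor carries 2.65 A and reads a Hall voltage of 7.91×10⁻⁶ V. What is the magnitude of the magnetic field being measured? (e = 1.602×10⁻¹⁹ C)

B ≈ 1.05 T

From V_H = IB/(n e t), B = V_H n e t / I.
B = (7.91×10⁻⁶)(3.44×10²⁷)(1.602×10⁻¹⁹)(6.38×10⁻⁴)/2.65 ≈ 1.05 T.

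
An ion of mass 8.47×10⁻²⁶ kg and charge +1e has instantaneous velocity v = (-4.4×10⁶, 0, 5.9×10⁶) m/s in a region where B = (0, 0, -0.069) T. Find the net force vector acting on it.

v×B = (0, -3.04×10⁵, 0) N/C.
F = q v×B = (1.602×10⁻¹⁹ C)·(0, -3.04×10⁵, 0) = (0, -4.86×10⁻¹⁴, 0) N.

F ≈ (0, -4.86×10⁻¹⁴, 0) N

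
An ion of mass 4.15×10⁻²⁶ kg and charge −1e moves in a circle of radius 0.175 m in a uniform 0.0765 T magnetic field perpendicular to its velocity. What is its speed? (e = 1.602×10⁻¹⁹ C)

From |q|vB = mv²/r, v = |q|Br/m.
v = (1.602×10⁻¹⁹)(0.0765)(0.175)/4.15×10⁻²⁶ ≈ 5.17×10⁴ m/s.

v ≈ 5.17×10⁴ m/s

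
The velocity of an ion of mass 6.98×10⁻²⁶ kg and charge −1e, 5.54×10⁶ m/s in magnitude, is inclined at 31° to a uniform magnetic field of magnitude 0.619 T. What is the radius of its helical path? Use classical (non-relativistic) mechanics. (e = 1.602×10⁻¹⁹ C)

v⊥ = v sinθ = 5.54×10⁶·sin31° ≈ 2.853×10⁶ m/s.
r = m v⊥/(|q|B) = (6.98×10⁻²⁶)(2.853×10⁶)/((1.602×10⁻¹⁹)(0.619)) ≈ 2.01 m.

r ≈ 2.01 m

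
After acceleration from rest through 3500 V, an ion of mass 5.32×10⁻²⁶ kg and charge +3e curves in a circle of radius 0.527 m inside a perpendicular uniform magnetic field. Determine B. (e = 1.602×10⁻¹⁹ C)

v = √(2|q|V/m) = √(2·4.806×10⁻¹⁹·3500/5.32×10⁻²⁶) ≈ 2.515×10⁵ m/s.
B = mv/(|q|r) = (5.32×10⁻²⁶)(2.515×10⁵)/((4.806×10⁻¹⁹)(0.527)) ≈ 0.0528 T.

B ≈ 0.0528 T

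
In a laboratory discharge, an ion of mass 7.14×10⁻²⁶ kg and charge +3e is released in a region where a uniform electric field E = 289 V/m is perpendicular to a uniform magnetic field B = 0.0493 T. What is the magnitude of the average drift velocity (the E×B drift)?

v_d ≈ 5860 m/s

In crossed fields the guiding centre drifts at v_d = |E×B|/B² = E/B, independent of charge and mass.
v_d = 289/0.0493 = 5860 m/s.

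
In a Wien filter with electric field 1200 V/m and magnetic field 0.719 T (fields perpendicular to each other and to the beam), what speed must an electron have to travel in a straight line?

v = 1670 m/s

Straight-line motion ⇒ electric and magnetic forces cancel, so E = vB.
v = E/B = 1200/0.719 = 1670 m/s.
The result is independent of the particle's charge and mass.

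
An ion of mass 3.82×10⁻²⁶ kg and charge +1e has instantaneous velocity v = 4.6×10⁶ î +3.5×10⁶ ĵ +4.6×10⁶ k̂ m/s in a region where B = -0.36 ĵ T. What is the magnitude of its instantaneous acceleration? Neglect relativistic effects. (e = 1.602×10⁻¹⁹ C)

v×B = (1.66×10⁶, 0, -1.66×10⁶) N/C.
F = q v×B = (1.602×10⁻¹⁹ C)·(1.66×10⁶, 0, -1.66×10⁶) = (2.65×10⁻¹³, 0, -2.65×10⁻¹³) N.
|a| = |F|/m = 3.752×10⁻¹³/3.82×10⁻²⁶ ≈ 9.82×10¹² m/s².

|a| ≈ 9.82×10¹² m/s²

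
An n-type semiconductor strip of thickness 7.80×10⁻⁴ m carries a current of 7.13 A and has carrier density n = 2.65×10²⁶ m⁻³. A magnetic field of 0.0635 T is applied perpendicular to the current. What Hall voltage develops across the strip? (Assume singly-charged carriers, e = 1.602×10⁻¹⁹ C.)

V_H = IB/(n e t).
V_H = (7.13)(0.0635)/((2.65×10²⁶)(1.602×10⁻¹⁹)(7.80×10⁻⁴)) ≈ 1.37×10⁻⁵ V.

V_H ≈ 1.37×10⁻⁵ V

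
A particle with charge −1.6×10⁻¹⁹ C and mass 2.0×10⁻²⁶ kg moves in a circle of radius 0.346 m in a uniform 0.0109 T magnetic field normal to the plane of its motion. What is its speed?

From |q|vB = mv²/r, v = |q|Br/m.
v = (1.6×10⁻¹⁹)(0.0109)(0.346)/2.0×10⁻²⁶ ≈ 3.02×10⁴ m/s.

v ≈ 3.02×10⁴ m/s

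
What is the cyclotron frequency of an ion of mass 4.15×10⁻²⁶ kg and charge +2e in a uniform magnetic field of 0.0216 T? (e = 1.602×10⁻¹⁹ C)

f ≈ 2.65×10⁴ Hz

f = |q|B/(2πm).
f = (3.204×10⁻¹⁹)(0.0216)/(2π·4.15×10⁻²⁶) ≈ 2.65×10⁴ Hz.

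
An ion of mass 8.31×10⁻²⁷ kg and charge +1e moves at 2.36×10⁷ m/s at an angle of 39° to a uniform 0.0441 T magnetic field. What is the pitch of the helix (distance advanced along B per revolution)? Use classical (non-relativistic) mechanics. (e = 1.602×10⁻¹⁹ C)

v∥ = v cosθ = 2.36×10⁷·cos39° ≈ 1.834×10⁷ m/s.
T = 2πm/(|q|B) = 2π(8.31×10⁻²⁷)/((1.602×10⁻¹⁹)(0.0441)) ≈ 7.391×10⁻⁶ s.
pitch = v∥ T = (1.834×10⁷)(7.391×10⁻⁶) ≈ 136 m.

p ≈ 136 m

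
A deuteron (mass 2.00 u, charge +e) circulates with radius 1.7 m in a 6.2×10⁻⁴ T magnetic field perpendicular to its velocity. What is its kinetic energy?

v = |q|Br/m, then KE = ½mv² = (qBr)²/(2m).
v = (1.602×10⁻¹⁹)(6.2×10⁻⁴)(1.7)/3.322×10⁻²⁷ ≈ 5.083×10⁴ m/s.
KE = ½(3.322×10⁻²⁷)(5.083×10⁴)² ≈ 4.3×10⁻¹⁸ J.

KE ≈ 4.3×10⁻¹⁸ J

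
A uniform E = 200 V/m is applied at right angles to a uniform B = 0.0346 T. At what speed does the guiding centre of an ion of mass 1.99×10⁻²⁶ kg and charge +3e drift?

The E×B drift speed is v_d = E/B.
v_d = 200/0.0346 = 5780 m/s.

v_d ≈ 5780 m/s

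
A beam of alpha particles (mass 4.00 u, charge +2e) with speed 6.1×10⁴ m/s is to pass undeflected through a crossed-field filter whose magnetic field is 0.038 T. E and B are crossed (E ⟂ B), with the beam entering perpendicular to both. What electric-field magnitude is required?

E = 2300 V/m

For straight-line motion qE = qvB, so E = vB.
E = 6.1×10⁴ × 0.038 = 2300 V/m.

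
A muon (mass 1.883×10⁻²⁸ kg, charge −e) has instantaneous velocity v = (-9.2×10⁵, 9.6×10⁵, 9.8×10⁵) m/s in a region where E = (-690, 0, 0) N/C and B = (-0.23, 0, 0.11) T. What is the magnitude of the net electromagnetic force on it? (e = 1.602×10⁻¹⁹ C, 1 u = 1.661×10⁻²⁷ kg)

|F| ≈ 4.39×10⁻¹⁴ N

v×B = (1.06×10⁵, -1.24×10⁵, 2.21×10⁵) N/C.
E + v×B = (1.05×10⁵, -1.24×10⁵, 2.21×10⁵) N/C.
F = q(E + v×B) = (−1.602×10⁻¹⁹ C)·(1.05×10⁵, -1.24×10⁵, 2.21×10⁵) = (-1.68×10⁻¹⁴, 1.99×10⁻¹⁴, -3.54×10⁻¹⁴) N.
|F| = 4.39×10⁻¹⁴ N.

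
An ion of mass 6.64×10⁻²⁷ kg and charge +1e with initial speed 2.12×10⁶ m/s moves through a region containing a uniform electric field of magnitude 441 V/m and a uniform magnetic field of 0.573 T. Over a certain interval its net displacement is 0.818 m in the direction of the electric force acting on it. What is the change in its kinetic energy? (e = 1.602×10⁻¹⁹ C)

ΔKE ≈ 5.78×10⁻¹⁷ J

The magnetic force is always ⟂ v and does no work; only the electric force changes KE.
ΔKE = F_E · d = |q|E d = (1.602×10⁻¹⁹)(441)(0.818) ≈ 5.78×10⁻¹⁷ J.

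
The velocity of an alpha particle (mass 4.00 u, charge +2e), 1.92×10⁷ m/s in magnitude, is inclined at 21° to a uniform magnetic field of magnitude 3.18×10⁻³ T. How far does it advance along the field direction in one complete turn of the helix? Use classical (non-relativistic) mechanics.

p ≈ 734 m

v∥ = v cosθ = 1.92×10⁷·cos21° ≈ 1.792×10⁷ m/s.
T = 2πm/(|q|B) = 2π(6.644×10⁻²⁷)/((3.204×10⁻¹⁹)(3.18×10⁻³)) ≈ 4.097×10⁻⁵ s.
pitch = v∥ T = (1.792×10⁷)(4.097×10⁻⁵) ≈ 734 m.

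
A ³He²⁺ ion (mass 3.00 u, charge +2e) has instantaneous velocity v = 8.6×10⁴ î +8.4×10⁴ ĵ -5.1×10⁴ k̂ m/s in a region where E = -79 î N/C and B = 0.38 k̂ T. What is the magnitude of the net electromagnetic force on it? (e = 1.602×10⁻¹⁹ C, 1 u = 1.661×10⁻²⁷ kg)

|F| ≈ 1.46×10⁻¹⁴ N

v×B = (3.19×10⁴, -3.27×10⁴, 0) N/C.
E + v×B = (3.18×10⁴, -3.27×10⁴, 0) N/C.
F = q(E + v×B) = (3.204×10⁻¹⁹ C)·(3.18×10⁴, -3.27×10⁴, 0) = (1.02×10⁻¹⁴, -1.05×10⁻¹⁴, 0) N.
|F| = 1.46×10⁻¹⁴ N.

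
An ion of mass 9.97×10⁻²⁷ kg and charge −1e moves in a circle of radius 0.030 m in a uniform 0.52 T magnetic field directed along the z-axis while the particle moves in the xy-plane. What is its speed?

v ≈ 2.5×10⁵ m/s

From |q|vB = mv²/r, v = |q|Br/m.
v = (1.602×10⁻¹⁹)(0.52)(0.030)/9.97×10⁻²⁷ ≈ 2.5×10⁵ m/s.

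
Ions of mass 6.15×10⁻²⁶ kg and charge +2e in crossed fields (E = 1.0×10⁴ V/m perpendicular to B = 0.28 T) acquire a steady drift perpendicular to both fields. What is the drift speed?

v_d ≈ 3.6×10⁴ m/s

In crossed fields the guiding centre drifts at v_d = |E×B|/B² = E/B, independent of charge and mass.
v_d = 1.0×10⁴/0.28 = 3.6×10⁴ m/s.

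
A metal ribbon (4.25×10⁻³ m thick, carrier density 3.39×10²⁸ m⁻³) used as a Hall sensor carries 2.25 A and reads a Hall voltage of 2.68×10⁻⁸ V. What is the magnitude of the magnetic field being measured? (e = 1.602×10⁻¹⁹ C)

From V_H = IB/(n e t), B = V_H n e t / I.
B = (2.68×10⁻⁸)(3.39×10²⁸)(1.602×10⁻¹⁹)(4.25×10⁻³)/2.25 ≈ 0.275 T.

B ≈ 0.275 T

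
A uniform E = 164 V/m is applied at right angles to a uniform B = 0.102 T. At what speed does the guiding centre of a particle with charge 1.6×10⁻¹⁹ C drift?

v_d ≈ 1610 m/s

The steady drift has the magnetic force balancing the electric force, so v_d = E/B.
v_d = 164/0.102 = 1610 m/s.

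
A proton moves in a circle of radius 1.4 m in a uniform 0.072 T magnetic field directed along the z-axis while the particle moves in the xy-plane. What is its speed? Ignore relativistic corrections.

v ≈ 9.7×10⁶ m/s

From |q|vB = mv²/r, v = |q|Br/m.
v = (1.602×10⁻¹⁹)(0.072)(1.4)/1.673×10⁻²⁷ ≈ 9.7×10⁶ m/s.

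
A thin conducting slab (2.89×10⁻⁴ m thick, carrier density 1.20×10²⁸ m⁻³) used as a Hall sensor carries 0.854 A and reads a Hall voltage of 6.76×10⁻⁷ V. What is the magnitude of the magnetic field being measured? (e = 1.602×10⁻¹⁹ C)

From V_H = IB/(n e t), B = V_H n e t / I.
B = (6.76×10⁻⁷)(1.20×10²⁸)(1.602×10⁻¹⁹)(2.89×10⁻⁴)/0.854 ≈ 0.440 T.

B ≈ 0.440 T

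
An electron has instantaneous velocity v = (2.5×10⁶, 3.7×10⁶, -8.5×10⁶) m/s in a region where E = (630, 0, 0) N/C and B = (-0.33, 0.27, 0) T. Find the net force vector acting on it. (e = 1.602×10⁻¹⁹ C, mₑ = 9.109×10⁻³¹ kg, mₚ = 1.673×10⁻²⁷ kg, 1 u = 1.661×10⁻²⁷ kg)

F ≈ (-3.68×10⁻¹³, -4.49×10⁻¹³, -3.04×10⁻¹³) N

v×B = (2.30×10⁶, 2.80×10⁶, 1.90×10⁶) N/C.
E + v×B = (2.30×10⁶, 2.80×10⁶, 1.90×10⁶) N/C.
F = q(E + v×B) = (−1.602×10⁻¹⁹ C)·(2.30×10⁶, 2.80×10⁶, 1.90×10⁶) = (-3.68×10⁻¹³, -4.49×10⁻¹³, -3.04×10⁻¹³) N.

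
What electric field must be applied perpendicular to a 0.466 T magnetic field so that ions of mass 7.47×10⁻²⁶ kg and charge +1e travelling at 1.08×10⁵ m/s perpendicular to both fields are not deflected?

E = 5.03×10⁴ V/m

For straight-line motion qE = qvB, so E = vB.
E = 1.08×10⁵ × 0.466 = 5.03×10⁴ V/m.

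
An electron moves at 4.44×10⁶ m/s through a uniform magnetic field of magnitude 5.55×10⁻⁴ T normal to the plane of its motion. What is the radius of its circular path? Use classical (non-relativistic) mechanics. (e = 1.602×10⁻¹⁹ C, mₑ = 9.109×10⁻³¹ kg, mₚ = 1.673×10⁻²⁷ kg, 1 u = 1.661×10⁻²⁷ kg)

The magnetic force provides the centripetal force: |q|vB = mv²/r.
r = mv/(|q|B) = (9.109×10⁻³¹)(4.44×10⁶)/((1.602×10⁻¹⁹)(5.55×10⁻⁴)) ≈ 0.0455 m.

r ≈ 0.0455 m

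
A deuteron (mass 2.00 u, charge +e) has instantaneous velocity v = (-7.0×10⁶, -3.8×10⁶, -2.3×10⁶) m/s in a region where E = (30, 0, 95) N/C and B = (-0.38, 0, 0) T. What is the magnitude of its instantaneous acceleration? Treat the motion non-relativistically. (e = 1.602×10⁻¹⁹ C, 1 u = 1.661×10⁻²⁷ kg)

v×B = (0, 8.74×10⁵, -1.44×10⁶) N/C.
E + v×B = (30.0, 8.74×10⁵, -1.44×10⁶) N/C.
F = q(E + v×B) = (1.602×10⁻¹⁹ C)·(30.0, 8.74×10⁵, -1.44×10⁶) = (4.81×10⁻¹⁸, 1.40×10⁻¹³, -2.31×10⁻¹³) N.
|a| = |F|/m = 2.704×10⁻¹³/3.322×10⁻²⁷ ≈ 8.14×10¹³ m/s².

|a| ≈ 8.14×10¹³ m/s²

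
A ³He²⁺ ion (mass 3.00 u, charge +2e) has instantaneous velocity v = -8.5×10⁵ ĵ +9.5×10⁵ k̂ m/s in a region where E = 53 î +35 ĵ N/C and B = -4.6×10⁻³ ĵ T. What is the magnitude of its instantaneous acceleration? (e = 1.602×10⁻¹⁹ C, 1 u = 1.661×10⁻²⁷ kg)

|a| ≈ 2.84×10¹¹ m/s²

v×B = (4370, 0, 0) N/C.
E + v×B = (4420, 35.0, 0) N/C.
F = q(E + v×B) = (3.204×10⁻¹⁹ C)·(4420, 35.0, 0) = (1.42×10⁻¹⁵, 1.12×10⁻¹⁷, 0) N.
|a| = |F|/m = 1.417×10⁻¹⁵/4.983×10⁻²⁷ ≈ 2.84×10¹¹ m/s².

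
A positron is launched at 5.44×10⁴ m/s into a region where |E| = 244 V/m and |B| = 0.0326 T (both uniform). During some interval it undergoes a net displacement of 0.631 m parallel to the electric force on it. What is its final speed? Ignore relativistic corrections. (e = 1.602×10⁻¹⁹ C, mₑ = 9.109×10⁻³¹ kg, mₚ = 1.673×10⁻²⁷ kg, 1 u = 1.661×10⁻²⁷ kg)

v_f ≈ 7.36×10⁶ m/s

B does no work; ΔKE = |q|E d.
½mv_f² = ½mv₀² + |q|Ed = ½(9.109×10⁻³¹)(5.44×10⁴)² + (1.602×10⁻¹⁹)(244)(0.631) ≈ 1.348×10⁻²¹ J + 2.467×10⁻¹⁷ J ≈ 2.467×10⁻¹⁷ J.
v_f = √(2·2.467×10⁻¹⁷/9.109×10⁻³¹) ≈ 7.36×10⁶ m/s.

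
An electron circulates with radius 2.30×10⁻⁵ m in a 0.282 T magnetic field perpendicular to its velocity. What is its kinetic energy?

v = |q|Br/m, then KE = ½mv² = (qBr)²/(2m).
v = (1.602×10⁻¹⁹)(0.282)(2.30×10⁻⁵)/9.109×10⁻³¹ ≈ 1.141×10⁶ m/s.
KE = ½(9.109×10⁻³¹)(1.141×10⁶)² ≈ 5.93×10⁻¹⁹ J = 3.70 eV.

KE ≈ 3.70 eV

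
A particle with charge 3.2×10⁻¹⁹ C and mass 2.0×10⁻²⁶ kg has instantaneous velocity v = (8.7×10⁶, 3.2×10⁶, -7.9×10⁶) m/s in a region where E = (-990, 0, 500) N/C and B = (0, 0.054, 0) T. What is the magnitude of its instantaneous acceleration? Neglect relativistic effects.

v×B = (4.27×10⁵, 0, 4.70×10⁵) N/C.
E + v×B = (4.26×10⁵, 0, 4.70×10⁵) N/C.
F = q(E + v×B) = (3.2×10⁻¹⁹ C)·(4.26×10⁵, 0, 4.70×10⁵) = (1.36×10⁻¹³, 0, 1.50×10⁻¹³) N.
|a| = |F|/m = 2.030×10⁻¹³/2.0×10⁻²⁶ ≈ 1.01×10¹³ m/s².

|a| ≈ 1.01×10¹³ m/s²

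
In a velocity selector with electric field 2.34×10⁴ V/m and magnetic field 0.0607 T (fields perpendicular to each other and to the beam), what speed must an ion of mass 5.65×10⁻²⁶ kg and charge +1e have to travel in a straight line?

Straight-line motion ⇒ electric and magnetic forces cancel, so E = vB.
v = E/B = 2.34×10⁴/0.0607 = 3.86×10⁵ m/s.

v = 3.86×10⁵ m/s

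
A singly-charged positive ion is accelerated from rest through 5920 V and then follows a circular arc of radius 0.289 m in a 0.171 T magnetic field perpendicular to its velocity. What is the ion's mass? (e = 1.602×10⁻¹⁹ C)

Combine |q|V = ½mv² and r = mv/(|q|B): eliminate v to get m = qB²r²/(2V).
m = (1.602×10⁻¹⁹)(0.171)²(0.289)²/(2·5920) ≈ 3.30×10⁻²⁶ kg.

m ≈ 3.30×10⁻²⁶ kg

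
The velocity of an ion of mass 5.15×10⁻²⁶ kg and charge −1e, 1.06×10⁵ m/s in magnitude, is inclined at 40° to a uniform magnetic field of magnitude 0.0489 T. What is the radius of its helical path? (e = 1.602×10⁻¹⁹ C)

v⊥ = v sinθ = 1.06×10⁵·sin40° ≈ 6.814×10⁴ m/s.
r = m v⊥/(|q|B) = (5.15×10⁻²⁶)(6.814×10⁴)/((1.602×10⁻¹⁹)(0.0489)) ≈ 0.448 m.

r ≈ 0.448 m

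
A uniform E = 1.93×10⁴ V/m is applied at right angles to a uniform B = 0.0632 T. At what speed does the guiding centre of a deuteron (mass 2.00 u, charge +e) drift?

The steady drift has the magnetic force balancing the electric force, so v_d = E/B.
v_d = 1.93×10⁴/0.0632 = 3.05×10⁵ m/s.

v_d ≈ 3.05×10⁵ m/s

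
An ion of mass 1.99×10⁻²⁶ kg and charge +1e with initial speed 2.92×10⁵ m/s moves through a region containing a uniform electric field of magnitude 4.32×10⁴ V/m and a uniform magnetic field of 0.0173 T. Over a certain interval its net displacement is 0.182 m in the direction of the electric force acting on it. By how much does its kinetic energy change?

ΔKE ≈ 1.26×10⁻¹⁵ J

The magnetic force is always ⟂ v and does no work; only the electric force changes KE.
ΔKE = F_E · d = |q|E d = (1.602×10⁻¹⁹)(4.32×10⁴)(0.182) ≈ 1.26×10⁻¹⁵ J.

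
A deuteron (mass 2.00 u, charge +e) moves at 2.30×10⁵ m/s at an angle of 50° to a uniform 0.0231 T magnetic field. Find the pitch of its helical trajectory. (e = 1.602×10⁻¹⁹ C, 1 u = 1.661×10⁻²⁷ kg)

p ≈ 0.834 m

v∥ = v cosθ = 2.30×10⁵·cos50° ≈ 1.478×10⁵ m/s.
T = 2πm/(|q|B) = 2π(3.322×10⁻²⁷)/((1.602×10⁻¹⁹)(0.0231)) ≈ 5.640×10⁻⁶ s.
pitch = v∥ T = (1.478×10⁵)(5.640×10⁻⁶) ≈ 0.834 m.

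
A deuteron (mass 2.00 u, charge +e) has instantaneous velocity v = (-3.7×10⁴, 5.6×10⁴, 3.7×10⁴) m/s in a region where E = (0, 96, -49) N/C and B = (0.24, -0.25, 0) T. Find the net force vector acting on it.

v×B = (9250, 8880, -4190) N/C.
E + v×B = (9250, 8980, -4240) N/C.
F = q(E + v×B) = (1.602×10⁻¹⁹ C)·(9250, 8980, -4240) = (1.48×10⁻¹⁵, 1.44×10⁻¹⁵, -6.79×10⁻¹⁶) N.

F ≈ (1.48×10⁻¹⁵, 1.44×10⁻¹⁵, -6.79×10⁻¹⁶) N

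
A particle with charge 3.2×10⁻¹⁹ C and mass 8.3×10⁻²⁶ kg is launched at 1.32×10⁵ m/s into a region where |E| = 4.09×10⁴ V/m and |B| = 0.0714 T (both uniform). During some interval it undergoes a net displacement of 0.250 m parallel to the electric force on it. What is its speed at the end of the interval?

v_f ≈ 3.10×10⁵ m/s

B does no work; ΔKE = |q|E d.
½mv_f² = ½mv₀² + |q|Ed = ½(8.3×10⁻²⁶)(1.32×10⁵)² + (3.2×10⁻¹⁹)(4.09×10⁴)(0.250) ≈ 7.231×10⁻¹⁶ J + 3.272×10⁻¹⁵ J ≈ 3.995×10⁻¹⁵ J.
v_f = √(2·3.995×10⁻¹⁵/8.3×10⁻²⁶) ≈ 3.10×10⁵ m/s.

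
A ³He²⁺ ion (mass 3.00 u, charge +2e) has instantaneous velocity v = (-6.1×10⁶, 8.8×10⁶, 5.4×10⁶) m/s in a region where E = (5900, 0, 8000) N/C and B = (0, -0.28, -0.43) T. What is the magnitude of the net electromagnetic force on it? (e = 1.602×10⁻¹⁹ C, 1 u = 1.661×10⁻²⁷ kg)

|F| ≈ 1.24×10⁻¹² N

v×B = (-2.27×10⁶, -2.62×10⁶, 1.71×10⁶) N/C.
E + v×B = (-2.27×10⁶, -2.62×10⁶, 1.72×10⁶) N/C.
F = q(E + v×B) = (3.204×10⁻¹⁹ C)·(-2.27×10⁶, -2.62×10⁶, 1.72×10⁶) = (-7.26×10⁻¹³, -8.40×10⁻¹³, 5.50×10⁻¹³) N.
|F| = 1.24×10⁻¹² N.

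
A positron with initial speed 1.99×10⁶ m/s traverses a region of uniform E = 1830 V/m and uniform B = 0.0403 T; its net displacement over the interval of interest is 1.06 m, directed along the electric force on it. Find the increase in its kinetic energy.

ΔKE ≈ 3.11×10⁻¹⁶ J

The magnetic force is always ⟂ v and does no work; only the electric force changes KE.
ΔKE = F_E · d = |q|E d = (1.602×10⁻¹⁹)(1830)(1.06) ≈ 3.11×10⁻¹⁶ J.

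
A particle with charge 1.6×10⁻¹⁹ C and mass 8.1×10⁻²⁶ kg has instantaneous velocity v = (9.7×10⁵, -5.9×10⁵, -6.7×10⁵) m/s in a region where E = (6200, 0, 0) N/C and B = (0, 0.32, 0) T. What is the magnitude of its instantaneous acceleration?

|a| ≈ 7.52×10¹¹ m/s²

v×B = (2.14×10⁵, 0, 3.10×10⁵) N/C.
E + v×B = (2.21×10⁵, 0, 3.10×10⁵) N/C.
F = q(E + v×B) = (1.6×10⁻¹⁹ C)·(2.21×10⁵, 0, 3.10×10⁵) = (3.53×10⁻¹⁴, 0, 4.97×10⁻¹⁴) N.
|a| = |F|/m = 6.093×10⁻¹⁴/8.1×10⁻²⁶ ≈ 7.52×10¹¹ m/s².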